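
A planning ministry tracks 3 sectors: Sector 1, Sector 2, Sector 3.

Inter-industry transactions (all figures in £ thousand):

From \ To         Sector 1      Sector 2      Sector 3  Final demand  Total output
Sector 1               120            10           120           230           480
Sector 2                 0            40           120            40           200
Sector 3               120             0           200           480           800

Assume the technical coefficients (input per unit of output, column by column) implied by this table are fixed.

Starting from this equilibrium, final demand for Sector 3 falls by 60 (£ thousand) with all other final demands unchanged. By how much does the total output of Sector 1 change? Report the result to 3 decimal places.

Δx_1 = -18.296

Technical coefficients a_ij = z_ij / X_j:
  a_11 = 120/480 = 0.25, a_21 = 0/480 = 0.00, a_31 = 120/480 = 0.25
  a_12 = 10/200 = 0.05, a_22 = 40/200 = 0.20, a_32 = 0/200 = 0.00
  a_13 = 120/800 = 0.15, a_23 = 120/800 = 0.15, a_33 = 200/800 = 0.25
I − A =
  [   0.75    -0.05    -0.15]
  [   0.00     0.80    -0.15]
  [  -0.25     0.00     0.75]
Cofactors of I−A, C_ij = (−1)^(i+j)·(minor ij) (rows/columns in the sector order above):
  C_11 = (0.80)(0.75) − (-0.15)(0.00) = 0.6000
  C_12 = −[(0.00)(0.75) − (-0.15)(-0.25)] = 0.0375
  C_13 = (0.00)(0.00) − (0.80)(-0.25) = 0.2000
  C_21 = −[(-0.05)(0.75) − (-0.15)(0.00)] = 0.0375
  C_22 = (0.75)(0.75) − (-0.15)(-0.25) = 0.5250
  C_23 = −[(0.75)(0.00) − (-0.05)(-0.25)] = 0.0125
  C_31 = (-0.05)(-0.15) − (-0.15)(0.80) = 0.1275
  C_32 = −[(0.75)(-0.15) − (-0.15)(0.00)] = 0.1125
  C_33 = (0.75)(0.80) − (-0.05)(0.00) = 0.6000
det(I−A) = Σ_j (I−A)_1j·C_1j = (0.75)(0.6000) + (-0.05)(0.0375) + (-0.15)(0.2000) = 0.418125
adj(I−A) = Cᵀ =
  [ 0.6000   0.0375   0.1275]
  [ 0.0375   0.5250   0.1125]
  [ 0.2000   0.0125   0.6000]
(I − A)⁻¹ = adj(I−A) / det(I−A) ≈
  [   1.4350     0.0897     0.3049]
  [   0.0897     1.2556     0.2691]
  [   0.4783     0.0299     1.4350]
Δx = (I − A)⁻¹ Δd with Δd having -60 in the Sector 3 component and 0 elsewhere.
So Δx_1 = L_13 · (-60), where L_13 = adj(I−A)_13 / det(I−A) = 0.1275 / 0.418125.
Δx_1 = 0.1275 × (-60) / 0.418125 = -7.65 / 0.418125 ≈ -18.296.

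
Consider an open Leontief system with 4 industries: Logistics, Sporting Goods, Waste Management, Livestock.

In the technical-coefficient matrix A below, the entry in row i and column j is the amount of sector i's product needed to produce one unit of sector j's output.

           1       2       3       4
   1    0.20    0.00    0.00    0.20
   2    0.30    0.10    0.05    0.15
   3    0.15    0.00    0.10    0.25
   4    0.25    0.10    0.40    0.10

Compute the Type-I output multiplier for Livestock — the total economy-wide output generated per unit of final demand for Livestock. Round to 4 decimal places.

m_4 = 2.6901

I − A =
  [   0.80     0.00     0.00    -0.20]
  [  -0.30     0.90    -0.05    -0.15]
  [  -0.15     0.00     0.90    -0.25]
  [  -0.25    -0.10    -0.40     0.90]
Compute the cofactors C_ij = (−1)^(i+j)·(3×3 minor ij) of I−A; the adjugate is their transpose:
adj(I−A) = Cᵀ =
  [ 0.624250   0.018000   0.073000   0.162000]
  [ 0.265625   0.511000   0.105500   0.173500]
  [ 0.183000   0.023000   0.585000   0.207000]
  [ 0.284250   0.072000   0.292000   0.648000]
det(I−A) = Σ_j (I−A)_1j·C_1j = (0.80)(0.624250) + (0.00)(0.265625) + (0.00)(0.183000) + (-0.20)(0.284250) = 0.44255
(I − A)⁻¹ = adj(I−A) / det(I−A) ≈
  [   1.41058     0.04067     0.16495     0.36606]
  [   0.60021     1.15467     0.23839     0.39205]
  [   0.41351     0.05197     1.32188     0.46774]
  [   0.64230     0.16269     0.65981     1.46424]
The output multiplier for sector j is the column-j sum of the Leontief inverse (I − A)⁻¹ = adj(I−A) / det(I−A).
Column 4 of adj(I−A): (0.162000, 0.173500, 0.207000, 0.648000); det(I−A) = 0.44255.
m_4 = (0.162000 + 0.173500 + 0.207000 + 0.648000) / 0.44255 = 1.1905 / 0.44255 ≈ 2.6901.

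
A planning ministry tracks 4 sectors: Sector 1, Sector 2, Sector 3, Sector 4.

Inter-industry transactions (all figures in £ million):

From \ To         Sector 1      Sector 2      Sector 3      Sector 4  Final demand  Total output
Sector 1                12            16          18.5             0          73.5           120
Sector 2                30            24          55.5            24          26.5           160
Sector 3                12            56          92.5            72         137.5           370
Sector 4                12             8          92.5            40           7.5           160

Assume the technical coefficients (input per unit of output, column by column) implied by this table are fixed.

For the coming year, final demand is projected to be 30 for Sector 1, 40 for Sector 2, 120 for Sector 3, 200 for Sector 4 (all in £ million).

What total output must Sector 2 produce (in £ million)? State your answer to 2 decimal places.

x_2 = 267.89

Technical coefficients a_ij = z_ij / X_j:
  a_11 = 12/120 = 0.10, a_21 = 30/120 = 0.25, a_31 = 12/120 = 0.10, a_41 = 12/120 = 0.10
  a_12 = 16/160 = 0.10, a_22 = 24/160 = 0.15, a_32 = 56/160 = 0.35, a_42 = 8/160 = 0.05
  a_13 = 18.5/370 = 0.05, a_23 = 55.5/370 = 0.15, a_33 = 92.5/370 = 0.25, a_43 = 92.5/370 = 0.25
  a_14 = 0/160 = 0.00, a_24 = 24/160 = 0.15, a_34 = 72/160 = 0.45, a_44 = 40/160 = 0.25
I − A =
  [   0.90    -0.10    -0.05     0.00]
  [  -0.25     0.85    -0.15    -0.15]
  [  -0.10    -0.35     0.75    -0.45]
  [  -0.10    -0.05    -0.25     0.75]
Compute the cofactors C_ij = (−1)^(i+j)·(3×3 minor ij) of I−A; the adjugate is their transpose:
adj(I−A) = Cᵀ =
  [ 0.321000   0.059250   0.046500   0.039750]
  [ 0.145500   0.399000   0.145125   0.166875]
  [ 0.177750   0.268500   0.546750   0.381750]
  [ 0.111750   0.124000   0.198125   0.497625]
det(I−A) = Σ_j (I−A)_1j·C_1j = (0.90)(0.321000) + (-0.10)(0.145500) + (-0.05)(0.177750) + (0.00)(0.111750) = 0.2654625
(I − A)⁻¹ = adj(I−A) / det(I−A) ≈
  [   1.2092     0.2232     0.1752     0.1497]
  [   0.5481     1.5030     0.5467     0.6286]
  [   0.6696     1.0114     2.0596     1.4381]
  [   0.4210     0.4671     0.7463     1.8746]
x = (I − A)⁻¹ d = adj(I−A)·d / det(I−A), with det(I−A) = 0.2654625:
  x_1 = (0.321000·30 + 0.059250·40 + 0.046500·120 + 0.039750·200) / 0.2654625 = 25.53 / 0.2654625 ≈ 96.17
  x_2 = (0.145500·30 + 0.399000·40 + 0.145125·120 + 0.166875·200) / 0.2654625 = 71.115 / 0.2654625 ≈ 267.89
  x_3 = (0.177750·30 + 0.268500·40 + 0.546750·120 + 0.381750·200) / 0.2654625 = 158.0325 / 0.2654625 ≈ 595.31
  x_4 = (0.111750·30 + 0.124000·40 + 0.198125·120 + 0.497625·200) / 0.2654625 = 131.6125 / 0.2654625 ≈ 495.79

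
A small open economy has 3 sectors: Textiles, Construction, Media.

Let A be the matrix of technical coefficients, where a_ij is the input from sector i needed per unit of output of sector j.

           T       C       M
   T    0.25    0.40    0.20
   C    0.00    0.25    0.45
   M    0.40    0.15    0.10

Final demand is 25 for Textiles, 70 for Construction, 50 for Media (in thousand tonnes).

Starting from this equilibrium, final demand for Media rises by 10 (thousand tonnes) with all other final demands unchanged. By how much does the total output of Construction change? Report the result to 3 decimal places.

I − A =
  [   0.75    -0.40    -0.20]
  [   0.00     0.75    -0.45]
  [  -0.40    -0.15     0.90]
Cofactors of I−A, C_ij = (−1)^(i+j)·(minor ij) (rows/columns in the sector order above):
  C_11 = (0.75)(0.90) − (-0.45)(-0.15) = 0.6075
  C_12 = −[(0.00)(0.90) − (-0.45)(-0.40)] = 0.1800
  C_13 = (0.00)(-0.15) − (0.75)(-0.40) = 0.3000
  C_21 = −[(-0.40)(0.90) − (-0.20)(-0.15)] = 0.3900
  C_22 = (0.75)(0.90) − (-0.20)(-0.40) = 0.5950
  C_23 = −[(0.75)(-0.15) − (-0.40)(-0.40)] = 0.2725
  C_31 = (-0.40)(-0.45) − (-0.20)(0.75) = 0.3300
  C_32 = −[(0.75)(-0.45) − (-0.20)(0.00)] = 0.3375
  C_33 = (0.75)(0.75) − (-0.40)(0.00) = 0.5625
det(I−A) = Σ_j (I−A)_1j·C_1j = (0.75)(0.6075) + (-0.40)(0.1800) + (-0.20)(0.3000) = 0.323625
adj(I−A) = Cᵀ =
  [ 0.6075   0.3900   0.3300]
  [ 0.1800   0.5950   0.3375]
  [ 0.3000   0.2725   0.5625]
(I − A)⁻¹ = adj(I−A) / det(I−A) ≈
  [   1.8772     1.2051     1.0197]
  [   0.5562     1.8385     1.0429]
  [   0.9270     0.8420     1.7381]
Δx = (I − A)⁻¹ Δd with Δd having +10 in the Media component and 0 elsewhere.
So Δx_C = L_CM · (+10), where L_CM = adj(I−A)_CM / det(I−A) = 0.3375 / 0.323625.
Δx_C = 0.3375 × (+10) / 0.323625 = 3.375 / 0.323625 ≈ 10.429.

Δx_C = 10.429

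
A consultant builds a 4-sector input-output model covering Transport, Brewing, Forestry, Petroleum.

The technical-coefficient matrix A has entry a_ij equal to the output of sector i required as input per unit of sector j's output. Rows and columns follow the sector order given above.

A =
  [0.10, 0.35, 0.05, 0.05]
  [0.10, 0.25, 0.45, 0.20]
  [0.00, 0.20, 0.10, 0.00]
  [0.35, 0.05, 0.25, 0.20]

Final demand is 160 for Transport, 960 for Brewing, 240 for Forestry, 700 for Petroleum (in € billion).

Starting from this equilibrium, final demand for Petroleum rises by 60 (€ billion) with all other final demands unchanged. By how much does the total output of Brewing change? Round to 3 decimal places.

I − A =
  [   0.90    -0.35    -0.05    -0.05]
  [  -0.10     0.75    -0.45    -0.20]
  [   0.00    -0.20     0.90     0.00]
  [  -0.35    -0.05    -0.25     0.80]
Compute the cofactors C_ij = (−1)^(i+j)·(3×3 minor ij) of I−A; the adjugate is their transpose:
adj(I−A) = Cᵀ =
  [ 0.449000   0.264750   0.183500   0.094250]
  [ 0.135000   0.632250   0.369875   0.166500]
  [ 0.030000   0.140500   0.465125   0.037000]
  [ 0.214250   0.199250   0.248750   0.494000]
det(I−A) = Σ_j (I−A)_1j·C_1j = (0.90)(0.449000) + (-0.35)(0.135000) + (-0.05)(0.030000) + (-0.05)(0.214250) = 0.3446375
(I − A)⁻¹ = adj(I−A) / det(I−A) ≈
  [   1.3028     0.7682     0.5324     0.2735]
  [   0.3917     1.8345     1.0732     0.4831]
  [   0.0870     0.4077     1.3496     0.1074]
  [   0.6217     0.5781     0.7218     1.4334]
Δx = (I − A)⁻¹ Δd with Δd having +60 in the Petroleum component and 0 elsewhere.
So Δx_2 = L_24 · (+60), where L_24 = adj(I−A)_24 / det(I−A) = 0.166500 / 0.3446375.
Δx_2 = 0.166500 × (+60) / 0.3446375 = 9.99 / 0.3446375 ≈ 28.987.

Δx_2 = 28.987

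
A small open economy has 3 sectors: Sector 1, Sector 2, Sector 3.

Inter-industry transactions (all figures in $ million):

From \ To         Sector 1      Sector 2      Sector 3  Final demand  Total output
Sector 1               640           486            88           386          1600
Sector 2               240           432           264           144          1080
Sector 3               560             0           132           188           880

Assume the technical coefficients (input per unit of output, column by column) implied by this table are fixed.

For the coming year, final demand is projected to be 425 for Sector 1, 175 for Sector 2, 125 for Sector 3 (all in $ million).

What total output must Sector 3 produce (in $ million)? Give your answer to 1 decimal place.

x_3 = 850.3

Technical coefficients a_ij = z_ij / X_j:
  a_11 = 640/1600 = 0.40, a_21 = 240/1600 = 0.15, a_31 = 560/1600 = 0.35
  a_12 = 486/1080 = 0.45, a_22 = 432/1080 = 0.40, a_32 = 0/1080 = 0.00
  a_13 = 88/880 = 0.10, a_23 = 264/880 = 0.30, a_33 = 132/880 = 0.15
I − A =
  [   0.60    -0.45    -0.10]
  [  -0.15     0.60    -0.30]
  [  -0.35     0.00     0.85]
Cofactors of I−A, C_ij = (−1)^(i+j)·(minor ij) (rows/columns in the sector order above):
  C_11 = (0.60)(0.85) − (-0.30)(0.00) = 0.5100
  C_12 = −[(-0.15)(0.85) − (-0.30)(-0.35)] = 0.2325
  C_13 = (-0.15)(0.00) − (0.60)(-0.35) = 0.2100
  C_21 = −[(-0.45)(0.85) − (-0.10)(0.00)] = 0.3825
  C_22 = (0.60)(0.85) − (-0.10)(-0.35) = 0.4750
  C_23 = −[(0.60)(0.00) − (-0.45)(-0.35)] = 0.1575
  C_31 = (-0.45)(-0.30) − (-0.10)(0.60) = 0.1950
  C_32 = −[(0.60)(-0.30) − (-0.10)(-0.15)] = 0.1950
  C_33 = (0.60)(0.60) − (-0.45)(-0.15) = 0.2925
det(I−A) = Σ_j (I−A)_1j·C_1j = (0.60)(0.5100) + (-0.45)(0.2325) + (-0.10)(0.2100) = 0.180375
adj(I−A) = Cᵀ =
  [ 0.5100   0.3825   0.1950]
  [ 0.2325   0.4750   0.1950]
  [ 0.2100   0.1575   0.2925]
(I − A)⁻¹ = adj(I−A) / det(I−A) ≈
  [   2.8274     2.1206     1.0811]
  [   1.2890     2.6334     1.0811]
  [   1.1642     0.8732     1.6216]
x = (I − A)⁻¹ d = adj(I−A)·d / det(I−A), with det(I−A) = 0.180375:
  x_1 = (0.5100·425 + 0.3825·175 + 0.1950·125) / 0.180375 = 308.0625 / 0.180375 ≈ 1707.9
  x_2 = (0.2325·425 + 0.4750·175 + 0.1950·125) / 0.180375 = 206.3125 / 0.180375 ≈ 1143.8
  x_3 = (0.2100·425 + 0.1575·175 + 0.2925·125) / 0.180375 = 153.375 / 0.180375 ≈ 850.3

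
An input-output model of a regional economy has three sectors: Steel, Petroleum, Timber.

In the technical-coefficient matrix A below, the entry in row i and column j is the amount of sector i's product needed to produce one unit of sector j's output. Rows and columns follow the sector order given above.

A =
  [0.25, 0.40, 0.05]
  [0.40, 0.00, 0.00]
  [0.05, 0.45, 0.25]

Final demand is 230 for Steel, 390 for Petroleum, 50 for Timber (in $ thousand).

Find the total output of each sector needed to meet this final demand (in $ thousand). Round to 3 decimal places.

I − A =
  [   0.75    -0.40    -0.05]
  [  -0.40     1.00     0.00]
  [  -0.05    -0.45     0.75]
Cofactors of I−A, C_ij = (−1)^(i+j)·(minor ij) (rows/columns in the sector order above):
  C_11 = (1.00)(0.75) − (0.00)(-0.45) = 0.7500
  C_12 = −[(-0.40)(0.75) − (0.00)(-0.05)] = 0.3000
  C_13 = (-0.40)(-0.45) − (1.00)(-0.05) = 0.2300
  C_21 = −[(-0.40)(0.75) − (-0.05)(-0.45)] = 0.3225
  C_22 = (0.75)(0.75) − (-0.05)(-0.05) = 0.5600
  C_23 = −[(0.75)(-0.45) − (-0.40)(-0.05)] = 0.3575
  C_31 = (-0.40)(0.00) − (-0.05)(1.00) = 0.0500
  C_32 = −[(0.75)(0.00) − (-0.05)(-0.40)] = 0.0200
  C_33 = (0.75)(1.00) − (-0.40)(-0.40) = 0.5900
det(I−A) = Σ_j (I−A)_1j·C_1j = (0.75)(0.7500) + (-0.40)(0.3000) + (-0.05)(0.2300) = 0.4310
adj(I−A) = Cᵀ =
  [ 0.7500   0.3225   0.0500]
  [ 0.3000   0.5600   0.0200]
  [ 0.2300   0.3575   0.5900]
(I − A)⁻¹ = adj(I−A) / det(I−A) ≈
  [   1.7401     0.7483     0.1160]
  [   0.6961     1.2993     0.0464]
  [   0.5336     0.8295     1.3689]
x = (I − A)⁻¹ d = adj(I−A)·d / det(I−A), with det(I−A) = 0.4310:
  x_S = (0.7500·230 + 0.3225·390 + 0.0500·50) / 0.4310 = 300.775 / 0.4310 ≈ 697.854
  x_P = (0.3000·230 + 0.5600·390 + 0.0200·50) / 0.4310 = 288.40 / 0.4310 ≈ 669.142
  x_T = (0.2300·230 + 0.3575·390 + 0.5900·50) / 0.4310 = 221.825 / 0.4310 ≈ 514.675

x_S = 697.854, x_P = 669.142, x_T = 514.675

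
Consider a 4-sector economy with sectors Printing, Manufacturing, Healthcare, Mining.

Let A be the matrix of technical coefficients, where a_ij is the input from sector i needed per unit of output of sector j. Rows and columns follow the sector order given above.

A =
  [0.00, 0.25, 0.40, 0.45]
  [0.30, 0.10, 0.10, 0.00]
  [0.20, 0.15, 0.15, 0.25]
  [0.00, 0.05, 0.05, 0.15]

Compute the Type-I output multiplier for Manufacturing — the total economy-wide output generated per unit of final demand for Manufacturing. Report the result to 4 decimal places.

I − A =
  [   1.00    -0.25    -0.40    -0.45]
  [  -0.30     0.90    -0.10     0.00]
  [  -0.20    -0.15     0.85    -0.25]
  [   0.00    -0.05    -0.05     0.85]
Compute the cofactors C_ij = (−1)^(i+j)·(3×3 minor ij) of I−A; the adjugate is their transpose:
adj(I−A) = Cᵀ =
  [ 0.62500   0.25600   0.34975   0.43375]
  [ 0.23000   0.63750   0.19375   0.17875]
  [ 0.19500   0.18700   0.69450   0.30750]
  [ 0.02500   0.04850   0.05225   0.59125]
det(I−A) = Σ_j (I−A)_1j·C_1j = (1.00)(0.62500) + (-0.25)(0.23000) + (-0.40)(0.19500) + (-0.45)(0.02500) = 0.47825
(I − A)⁻¹ = adj(I−A) / det(I−A) ≈
  [   1.30685     0.53528     0.73131     0.90695]
  [   0.48092     1.33298     0.40512     0.37376]
  [   0.40774     0.39101     1.45217     0.64297]
  [   0.05227     0.10141     0.10925     1.23628]
The output multiplier for sector j is the column-j sum of the Leontief inverse (I − A)⁻¹ = adj(I−A) / det(I−A).
Column 2 of adj(I−A): (0.25600, 0.63750, 0.18700, 0.04850); det(I−A) = 0.47825.
m_2 = (0.25600 + 0.63750 + 0.18700 + 0.04850) / 0.47825 = 1.129 / 0.47825 ≈ 2.3607.

m_2 = 2.3607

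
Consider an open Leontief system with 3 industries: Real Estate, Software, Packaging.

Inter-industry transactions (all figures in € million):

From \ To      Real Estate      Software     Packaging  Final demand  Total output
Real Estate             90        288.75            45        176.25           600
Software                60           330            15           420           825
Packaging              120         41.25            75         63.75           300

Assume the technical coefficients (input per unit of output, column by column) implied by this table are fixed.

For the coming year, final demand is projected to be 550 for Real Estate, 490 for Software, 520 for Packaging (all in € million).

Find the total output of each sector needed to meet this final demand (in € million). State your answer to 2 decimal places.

Technical coefficients a_ij = z_ij / X_j:
  a_11 = 90/600 = 0.15, a_21 = 60/600 = 0.10, a_31 = 120/600 = 0.20
  a_12 = 288.75/825 = 0.35, a_22 = 330/825 = 0.40, a_32 = 41.25/825 = 0.05
  a_13 = 45/300 = 0.15, a_23 = 15/300 = 0.05, a_33 = 75/300 = 0.25
I − A =
  [   0.85    -0.35    -0.15]
  [  -0.10     0.60    -0.05]
  [  -0.20    -0.05     0.75]
Cofactors of I−A, C_ij = (−1)^(i+j)·(minor ij) (rows/columns in the sector order above):
  C_11 = (0.60)(0.75) − (-0.05)(-0.05) = 0.4475
  C_12 = −[(-0.10)(0.75) − (-0.05)(-0.20)] = 0.0850
  C_13 = (-0.10)(-0.05) − (0.60)(-0.20) = 0.1250
  C_21 = −[(-0.35)(0.75) − (-0.15)(-0.05)] = 0.2700
  C_22 = (0.85)(0.75) − (-0.15)(-0.20) = 0.6075
  C_23 = −[(0.85)(-0.05) − (-0.35)(-0.20)] = 0.1125
  C_31 = (-0.35)(-0.05) − (-0.15)(0.60) = 0.1075
  C_32 = −[(0.85)(-0.05) − (-0.15)(-0.10)] = 0.0575
  C_33 = (0.85)(0.60) − (-0.35)(-0.10) = 0.4750
det(I−A) = Σ_j (I−A)_1j·C_1j = (0.85)(0.4475) + (-0.35)(0.0850) + (-0.15)(0.1250) = 0.331875
adj(I−A) = Cᵀ =
  [ 0.4475   0.2700   0.1075]
  [ 0.0850   0.6075   0.0575]
  [ 0.1250   0.1125   0.4750]
(I − A)⁻¹ = adj(I−A) / det(I−A) ≈
  [   1.3484     0.8136     0.3239]
  [   0.2561     1.8305     0.1733]
  [   0.3766     0.3390     1.4313]
x = (I − A)⁻¹ d = adj(I−A)·d / det(I−A), with det(I−A) = 0.331875:
  x_1 = (0.4475·550 + 0.2700·490 + 0.1075·520) / 0.331875 = 434.325 / 0.331875 ≈ 1308.70
  x_2 = (0.0850·550 + 0.6075·490 + 0.0575·520) / 0.331875 = 374.325 / 0.331875 ≈ 1127.91
  x_3 = (0.1250·550 + 0.1125·490 + 0.4750·520) / 0.331875 = 370.875 / 0.331875 ≈ 1117.51

x_1 = 1308.70, x_2 = 1127.91, x_3 = 1117.51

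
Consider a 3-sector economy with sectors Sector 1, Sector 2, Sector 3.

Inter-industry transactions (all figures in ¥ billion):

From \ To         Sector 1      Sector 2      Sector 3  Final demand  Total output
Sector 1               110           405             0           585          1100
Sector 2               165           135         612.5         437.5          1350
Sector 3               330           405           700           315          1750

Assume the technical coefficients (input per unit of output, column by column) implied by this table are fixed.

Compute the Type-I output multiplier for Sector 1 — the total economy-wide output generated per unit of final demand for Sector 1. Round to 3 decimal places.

m_1 = 2.838

Technical coefficients a_ij = z_ij / X_j:
  a_11 = 110/1100 = 0.10, a_21 = 165/1100 = 0.15, a_31 = 330/1100 = 0.30
  a_12 = 405/1350 = 0.30, a_22 = 135/1350 = 0.10, a_32 = 405/1350 = 0.30
  a_13 = 0/1750 = 0.00, a_23 = 612.5/1750 = 0.35, a_33 = 700/1750 = 0.40
I − A =
  [   0.90    -0.30     0.00]
  [  -0.15     0.90    -0.35]
  [  -0.30    -0.30     0.60]
Cofactors of I−A, C_ij = (−1)^(i+j)·(minor ij) (rows/columns in the sector order above):
  C_11 = (0.90)(0.60) − (-0.35)(-0.30) = 0.4350
  C_12 = −[(-0.15)(0.60) − (-0.35)(-0.30)] = 0.1950
  C_13 = (-0.15)(-0.30) − (0.90)(-0.30) = 0.3150
  C_21 = −[(-0.30)(0.60) − (0.00)(-0.30)] = 0.1800
  C_22 = (0.90)(0.60) − (0.00)(-0.30) = 0.5400
  C_23 = −[(0.90)(-0.30) − (-0.30)(-0.30)] = 0.3600
  C_31 = (-0.30)(-0.35) − (0.00)(0.90) = 0.1050
  C_32 = −[(0.90)(-0.35) − (0.00)(-0.15)] = 0.3150
  C_33 = (0.90)(0.90) − (-0.30)(-0.15) = 0.7650
det(I−A) = Σ_j (I−A)_1j·C_1j = (0.90)(0.4350) + (-0.30)(0.1950) + (0.00)(0.3150) = 0.3330
adj(I−A) = Cᵀ =
  [ 0.4350   0.1800   0.1050]
  [ 0.1950   0.5400   0.3150]
  [ 0.3150   0.3600   0.7650]
(I − A)⁻¹ = adj(I−A) / det(I−A) ≈
  [   1.3063     0.5405     0.3153]
  [   0.5856     1.6216     0.9459]
  [   0.9459     1.0811     2.2973]
The output multiplier for sector j is the column-j sum of the Leontief inverse (I − A)⁻¹ = adj(I−A) / det(I−A).
Column 1 of adj(I−A): (0.4350, 0.1950, 0.3150); det(I−A) = 0.3330.
m_1 = (0.4350 + 0.1950 + 0.3150) / 0.3330 = 0.945 / 0.3330 ≈ 2.838.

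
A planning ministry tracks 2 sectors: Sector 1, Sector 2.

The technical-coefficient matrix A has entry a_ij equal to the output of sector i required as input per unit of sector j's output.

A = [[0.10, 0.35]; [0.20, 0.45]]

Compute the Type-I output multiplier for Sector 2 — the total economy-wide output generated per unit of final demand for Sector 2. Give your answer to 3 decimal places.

m_2 = 2.941

I − A =
  [   0.90    -0.35]
  [  -0.20     0.55]
det(I−A) = (0.90)(0.55) − (-0.35)(-0.20) = 0.4250
adj(I−A) = [[0.55, 0.35], [0.20, 0.90]]
(I − A)⁻¹ = adj(I−A) / det(I−A) ≈
  [   1.2941     0.8235]
  [   0.4706     2.1176]
The output multiplier for sector j is the column-j sum of the Leontief inverse (I − A)⁻¹ = adj(I−A) / det(I−A).
Column 2 of adj(I−A): (0.35, 0.90); det(I−A) = 0.4250.
m_2 = (0.35 + 0.90) / 0.4250 = 1.25 / 0.4250 ≈ 2.941.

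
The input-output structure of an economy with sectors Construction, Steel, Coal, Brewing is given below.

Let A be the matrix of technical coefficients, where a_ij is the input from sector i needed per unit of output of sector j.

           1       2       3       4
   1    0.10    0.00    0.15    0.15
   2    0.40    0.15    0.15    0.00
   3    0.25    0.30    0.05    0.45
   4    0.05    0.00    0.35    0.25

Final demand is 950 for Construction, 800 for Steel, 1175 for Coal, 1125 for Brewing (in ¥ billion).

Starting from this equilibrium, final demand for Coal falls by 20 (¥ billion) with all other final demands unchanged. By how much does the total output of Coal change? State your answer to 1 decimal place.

Δx_3 = -34.3

I − A =
  [   0.90     0.00    -0.15    -0.15]
  [  -0.40     0.85    -0.15     0.00]
  [  -0.25    -0.30     0.95    -0.45]
  [  -0.05     0.00    -0.35     0.75]
Compute the cofactors C_ij = (−1)^(i+j)·(3×3 minor ij) of I−A; the adjugate is their transpose:
adj(I−A) = Cᵀ =
  [ 0.438000   0.049500   0.140250   0.171750]
  [ 0.253500   0.447750   0.166125   0.150375]
  [ 0.268500   0.200250   0.567375   0.394125]
  [ 0.154500   0.096750   0.274125   0.636375]
det(I−A) = Σ_j (I−A)_1j·C_1j = (0.90)(0.438000) + (0.00)(0.253500) + (-0.15)(0.268500) + (-0.15)(0.154500) = 0.33075
(I − A)⁻¹ = adj(I−A) / det(I−A) ≈
  [   1.3243     0.1497     0.4240     0.5193]
  [   0.7664     1.3537     0.5023     0.4546]
  [   0.8118     0.6054     1.7154     1.1916]
  [   0.4671     0.2925     0.8288     1.9240]
Δx = (I − A)⁻¹ Δd with Δd having -20 in the Coal component and 0 elsewhere.
So Δx_3 = L_33 · (-20), where L_33 = adj(I−A)_33 / det(I−A) = 0.567375 / 0.33075.
Δx_3 = 0.567375 × (-20) / 0.33075 = -11.3475 / 0.33075 ≈ -34.3.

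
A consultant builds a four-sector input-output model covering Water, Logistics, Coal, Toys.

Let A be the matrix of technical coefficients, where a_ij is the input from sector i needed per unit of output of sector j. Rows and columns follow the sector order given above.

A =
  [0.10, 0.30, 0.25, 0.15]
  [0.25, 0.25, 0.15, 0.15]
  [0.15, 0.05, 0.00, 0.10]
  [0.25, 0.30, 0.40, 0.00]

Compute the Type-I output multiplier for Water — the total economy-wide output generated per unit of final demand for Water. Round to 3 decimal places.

I − A =
  [   0.90    -0.30    -0.25    -0.15]
  [  -0.25     0.75    -0.15    -0.15]
  [  -0.15    -0.05     1.00    -0.10]
  [  -0.25    -0.30    -0.40     1.00]
Compute the cofactors C_ij = (−1)^(i+j)·(3×3 minor ij) of I−A; the adjugate is their transpose:
adj(I−A) = Cᵀ =
  [ 0.660000   0.356000   0.291000   0.181500]
  [ 0.312750   0.773750   0.270250   0.190000]
  [ 0.146375   0.129375   0.508875   0.092250]
  [ 0.317375   0.372875   0.357375   0.555250]
det(I−A) = Σ_j (I−A)_1j·C_1j = (0.90)(0.660000) + (-0.30)(0.312750) + (-0.25)(0.146375) + (-0.15)(0.317375) = 0.415975
(I − A)⁻¹ = adj(I−A) / det(I−A) ≈
  [   1.5866     0.8558     0.6996     0.4363]
  [   0.7518     1.8601     0.6497     0.4568]
  [   0.3519     0.3110     1.2233     0.2218]
  [   0.7630     0.8964     0.8591     1.3348]
The output multiplier for sector j is the column-j sum of the Leontief inverse (I − A)⁻¹ = adj(I−A) / det(I−A).
Column 1 of adj(I−A): (0.660000, 0.312750, 0.146375, 0.317375); det(I−A) = 0.415975.
m_1 = (0.660000 + 0.312750 + 0.146375 + 0.317375) / 0.415975 = 1.4365 / 0.415975 ≈ 3.453.

m_1 = 3.453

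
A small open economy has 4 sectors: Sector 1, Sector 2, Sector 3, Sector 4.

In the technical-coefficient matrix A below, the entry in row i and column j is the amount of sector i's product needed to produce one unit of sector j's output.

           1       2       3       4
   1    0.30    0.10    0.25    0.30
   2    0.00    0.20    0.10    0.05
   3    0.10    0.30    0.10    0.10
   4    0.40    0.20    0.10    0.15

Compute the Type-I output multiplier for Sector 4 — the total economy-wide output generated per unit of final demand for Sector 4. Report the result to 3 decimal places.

I − A =
  [   0.70    -0.10    -0.25    -0.30]
  [   0.00     0.80    -0.10    -0.05]
  [  -0.10    -0.30     0.90    -0.10]
  [  -0.40    -0.20    -0.10     0.85]
Compute the cofactors C_ij = (−1)^(i+j)·(3×3 minor ij) of I−A; the adjugate is their transpose:
adj(I−A) = Cᵀ =
  [ 0.56600   0.20725   0.20650   0.23625]
  [ 0.03100   0.38625   0.05600   0.04025]
  [ 0.10500   0.17500   0.37100   0.09100]
  [ 0.28600   0.20900   0.15400   0.46200]
det(I−A) = Σ_j (I−A)_1j·C_1j = (0.70)(0.56600) + (-0.10)(0.03100) + (-0.25)(0.10500) + (-0.30)(0.28600) = 0.28105
(I − A)⁻¹ = adj(I−A) / det(I−A) ≈
  [   2.0139     0.7374     0.7347     0.8406]
  [   0.1103     1.3743     0.1993     0.1432]
  [   0.3736     0.6227     1.3200     0.3238]
  [   1.0176     0.7436     0.5479     1.6438]
The output multiplier for sector j is the column-j sum of the Leontief inverse (I − A)⁻¹ = adj(I−A) / det(I−A).
Column 4 of adj(I−A): (0.23625, 0.04025, 0.09100, 0.46200); det(I−A) = 0.28105.
m_4 = (0.23625 + 0.04025 + 0.09100 + 0.46200) / 0.28105 = 0.8295 / 0.28105 ≈ 2.951.

m_4 = 2.951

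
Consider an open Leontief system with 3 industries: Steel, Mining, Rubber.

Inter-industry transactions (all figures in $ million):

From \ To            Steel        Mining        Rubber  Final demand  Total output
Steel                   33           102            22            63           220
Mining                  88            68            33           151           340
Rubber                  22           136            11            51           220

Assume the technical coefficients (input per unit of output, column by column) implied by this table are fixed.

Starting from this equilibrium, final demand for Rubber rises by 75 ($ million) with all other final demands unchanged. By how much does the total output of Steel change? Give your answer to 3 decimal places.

Δx_S = 20.718

Technical coefficients a_ij = z_ij / X_j:
  a_SS = 33/220 = 0.15, a_MS = 88/220 = 0.40, a_RS = 22/220 = 0.10
  a_SM = 102/340 = 0.30, a_MM = 68/340 = 0.20, a_RM = 136/340 = 0.40
  a_SR = 22/220 = 0.10, a_MR = 33/220 = 0.15, a_RR = 11/220 = 0.05
I − A =
  [   0.85    -0.30    -0.10]
  [  -0.40     0.80    -0.15]
  [  -0.10    -0.40     0.95]
Cofactors of I−A, C_ij = (−1)^(i+j)·(minor ij) (rows/columns in the sector order above):
  C_11 = (0.80)(0.95) − (-0.15)(-0.40) = 0.7000
  C_12 = −[(-0.40)(0.95) − (-0.15)(-0.10)] = 0.3950
  C_13 = (-0.40)(-0.40) − (0.80)(-0.10) = 0.2400
  C_21 = −[(-0.30)(0.95) − (-0.10)(-0.40)] = 0.3250
  C_22 = (0.85)(0.95) − (-0.10)(-0.10) = 0.7975
  C_23 = −[(0.85)(-0.40) − (-0.30)(-0.10)] = 0.3700
  C_31 = (-0.30)(-0.15) − (-0.10)(0.80) = 0.1250
  C_32 = −[(0.85)(-0.15) − (-0.10)(-0.40)] = 0.1675
  C_33 = (0.85)(0.80) − (-0.30)(-0.40) = 0.5600
det(I−A) = Σ_j (I−A)_1j·C_1j = (0.85)(0.7000) + (-0.30)(0.3950) + (-0.10)(0.2400) = 0.4525
adj(I−A) = Cᵀ =
  [ 0.7000   0.3250   0.1250]
  [ 0.3950   0.7975   0.1675]
  [ 0.2400   0.3700   0.5600]
(I − A)⁻¹ = adj(I−A) / det(I−A) ≈
  [   1.5470     0.7182     0.2762]
  [   0.8729     1.7624     0.3702]
  [   0.5304     0.8177     1.2376]
Δx = (I − A)⁻¹ Δd with Δd having +75 in the Rubber component and 0 elsewhere.
So Δx_S = L_SR · (+75), where L_SR = adj(I−A)_SR / det(I−A) = 0.1250 / 0.4525.
Δx_S = 0.1250 × (+75) / 0.4525 = 9.375 / 0.4525 ≈ 20.718.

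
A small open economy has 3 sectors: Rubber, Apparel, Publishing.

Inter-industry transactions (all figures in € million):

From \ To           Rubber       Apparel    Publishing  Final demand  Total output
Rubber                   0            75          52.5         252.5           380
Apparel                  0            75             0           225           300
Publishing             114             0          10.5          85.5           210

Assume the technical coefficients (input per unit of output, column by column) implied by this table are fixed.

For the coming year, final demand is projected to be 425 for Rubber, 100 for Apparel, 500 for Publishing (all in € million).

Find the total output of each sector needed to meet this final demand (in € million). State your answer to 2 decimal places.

x_R = 640.48, x_A = 133.33, x_P = 728.57

Technical coefficients a_ij = z_ij / X_j:
  a_RR = 0/380 = 0.00, a_AR = 0/380 = 0.00, a_PR = 114/380 = 0.30
  a_RA = 75/300 = 0.25, a_AA = 75/300 = 0.25, a_PA = 0/300 = 0.00
  a_RP = 52.5/210 = 0.25, a_AP = 0/210 = 0.00, a_PP = 10.5/210 = 0.05
I − A =
  [   1.00    -0.25    -0.25]
  [   0.00     0.75     0.00]
  [  -0.30     0.00     0.95]
Cofactors of I−A, C_ij = (−1)^(i+j)·(minor ij) (rows/columns in the sector order above):
  C_11 = (0.75)(0.95) − (0.00)(0.00) = 0.7125
  C_12 = −[(0.00)(0.95) − (0.00)(-0.30)] = 0.0000
  C_13 = (0.00)(0.00) − (0.75)(-0.30) = 0.2250
  C_21 = −[(-0.25)(0.95) − (-0.25)(0.00)] = 0.2375
  C_22 = (1.00)(0.95) − (-0.25)(-0.30) = 0.8750
  C_23 = −[(1.00)(0.00) − (-0.25)(-0.30)] = 0.0750
  C_31 = (-0.25)(0.00) − (-0.25)(0.75) = 0.1875
  C_32 = −[(1.00)(0.00) − (-0.25)(0.00)] = 0.0000
  C_33 = (1.00)(0.75) − (-0.25)(0.00) = 0.7500
det(I−A) = Σ_j (I−A)_1j·C_1j = (1.00)(0.7125) + (-0.25)(0.0000) + (-0.25)(0.2250) = 0.65625
adj(I−A) = Cᵀ =
  [ 0.7125   0.2375   0.1875]
  [ 0.0000   0.8750   0.0000]
  [ 0.2250   0.0750   0.7500]
(I − A)⁻¹ = adj(I−A) / det(I−A) ≈
  [   1.0857     0.3619     0.2857]
  [   0.0000     1.3333     0.0000]
  [   0.3429     0.1143     1.1429]
x = (I − A)⁻¹ d = adj(I−A)·d / det(I−A), with det(I−A) = 0.65625:
  x_R = (0.7125·425 + 0.2375·100 + 0.1875·500) / 0.65625 = 420.3125 / 0.65625 ≈ 640.48
  x_A = (0.0000·425 + 0.8750·100 + 0.0000·500) / 0.65625 = 87.50 / 0.65625 ≈ 133.33
  x_P = (0.2250·425 + 0.0750·100 + 0.7500·500) / 0.65625 = 478.125 / 0.65625 ≈ 728.57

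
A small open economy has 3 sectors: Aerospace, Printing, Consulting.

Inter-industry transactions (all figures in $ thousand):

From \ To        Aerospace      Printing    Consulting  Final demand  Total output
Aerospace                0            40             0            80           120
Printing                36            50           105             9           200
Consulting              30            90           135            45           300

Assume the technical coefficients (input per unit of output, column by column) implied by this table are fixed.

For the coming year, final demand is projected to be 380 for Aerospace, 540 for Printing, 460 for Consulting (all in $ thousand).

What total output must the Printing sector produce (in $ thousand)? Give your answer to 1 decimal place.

Technical coefficients a_ij = z_ij / X_j:
  a_AA = 0/120 = 0.00, a_PA = 36/120 = 0.30, a_CA = 30/120 = 0.25
  a_AP = 40/200 = 0.20, a_PP = 50/200 = 0.25, a_CP = 90/200 = 0.45
  a_AC = 0/300 = 0.00, a_PC = 105/300 = 0.35, a_CC = 135/300 = 0.45
I − A =
  [   1.00    -0.20     0.00]
  [  -0.30     0.75    -0.35]
  [  -0.25    -0.45     0.55]
Cofactors of I−A, C_ij = (−1)^(i+j)·(minor ij) (rows/columns in the sector order above):
  C_11 = (0.75)(0.55) − (-0.35)(-0.45) = 0.2550
  C_12 = −[(-0.30)(0.55) − (-0.35)(-0.25)] = 0.2525
  C_13 = (-0.30)(-0.45) − (0.75)(-0.25) = 0.3225
  C_21 = −[(-0.20)(0.55) − (0.00)(-0.45)] = 0.1100
  C_22 = (1.00)(0.55) − (0.00)(-0.25) = 0.5500
  C_23 = −[(1.00)(-0.45) − (-0.20)(-0.25)] = 0.5000
  C_31 = (-0.20)(-0.35) − (0.00)(0.75) = 0.0700
  C_32 = −[(1.00)(-0.35) − (0.00)(-0.30)] = 0.3500
  C_33 = (1.00)(0.75) − (-0.20)(-0.30) = 0.6900
det(I−A) = Σ_j (I−A)_1j·C_1j = (1.00)(0.2550) + (-0.20)(0.2525) + (0.00)(0.3225) = 0.2045
adj(I−A) = Cᵀ =
  [ 0.2550   0.1100   0.0700]
  [ 0.2525   0.5500   0.3500]
  [ 0.3225   0.5000   0.6900]
(I − A)⁻¹ = adj(I−A) / det(I−A) ≈
  [   1.2469     0.5379     0.3423]
  [   1.2347     2.6895     1.7115]
  [   1.5770     2.4450     3.3741]
x = (I − A)⁻¹ d = adj(I−A)·d / det(I−A), with det(I−A) = 0.2045:
  x_A = (0.2550·380 + 0.1100·540 + 0.0700·460) / 0.2045 = 188.50 / 0.2045 ≈ 921.8
  x_P = (0.2525·380 + 0.5500·540 + 0.3500·460) / 0.2045 = 553.95 / 0.2045 ≈ 2708.8
  x_C = (0.3225·380 + 0.5000·540 + 0.6900·460) / 0.2045 = 709.95 / 0.2045 ≈ 3471.6

x_P = 2708.8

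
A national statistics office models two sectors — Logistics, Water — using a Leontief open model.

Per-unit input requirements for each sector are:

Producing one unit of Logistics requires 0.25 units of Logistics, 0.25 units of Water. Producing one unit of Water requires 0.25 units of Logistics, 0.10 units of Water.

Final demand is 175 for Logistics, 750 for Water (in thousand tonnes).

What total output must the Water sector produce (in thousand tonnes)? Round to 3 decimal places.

I − A =
  [   0.75    -0.25]
  [  -0.25     0.90]
det(I−A) = (0.75)(0.90) − (-0.25)(-0.25) = 0.6125
adj(I−A) = [[0.90, 0.25], [0.25, 0.75]]
(I − A)⁻¹ = adj(I−A) / det(I−A) ≈
  [   1.4694     0.4082]
  [   0.4082     1.2245]
x = (I − A)⁻¹ d = adj(I−A)·d / det(I−A), with det(I−A) = 0.6125:
  x_L = (0.90·175 + 0.25·750) / 0.6125 = 345.00 / 0.6125 ≈ 563.265
  x_W = (0.25·175 + 0.75·750) / 0.6125 = 606.25 / 0.6125 ≈ 989.796

x_W = 989.796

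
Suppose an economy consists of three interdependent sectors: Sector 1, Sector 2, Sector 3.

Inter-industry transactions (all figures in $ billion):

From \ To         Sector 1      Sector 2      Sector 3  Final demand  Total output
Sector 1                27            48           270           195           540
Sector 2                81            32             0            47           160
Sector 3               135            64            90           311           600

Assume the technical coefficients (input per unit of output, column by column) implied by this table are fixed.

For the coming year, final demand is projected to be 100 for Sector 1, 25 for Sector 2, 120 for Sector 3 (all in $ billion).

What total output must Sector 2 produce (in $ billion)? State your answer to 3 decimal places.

x_2 = 77.891

Technical coefficients a_ij = z_ij / X_j:
  a_11 = 27/540 = 0.05, a_21 = 81/540 = 0.15, a_31 = 135/540 = 0.25
  a_12 = 48/160 = 0.30, a_22 = 32/160 = 0.20, a_32 = 64/160 = 0.40
  a_13 = 270/600 = 0.45, a_23 = 0/600 = 0.00, a_33 = 90/600 = 0.15
I − A =
  [   0.95    -0.30    -0.45]
  [  -0.15     0.80     0.00]
  [  -0.25    -0.40     0.85]
Cofactors of I−A, C_ij = (−1)^(i+j)·(minor ij) (rows/columns in the sector order above):
  C_11 = (0.80)(0.85) − (0.00)(-0.40) = 0.6800
  C_12 = −[(-0.15)(0.85) − (0.00)(-0.25)] = 0.1275
  C_13 = (-0.15)(-0.40) − (0.80)(-0.25) = 0.2600
  C_21 = −[(-0.30)(0.85) − (-0.45)(-0.40)] = 0.4350
  C_22 = (0.95)(0.85) − (-0.45)(-0.25) = 0.6950
  C_23 = −[(0.95)(-0.40) − (-0.30)(-0.25)] = 0.4550
  C_31 = (-0.30)(0.00) − (-0.45)(0.80) = 0.3600
  C_32 = −[(0.95)(0.00) − (-0.45)(-0.15)] = 0.0675
  C_33 = (0.95)(0.80) − (-0.30)(-0.15) = 0.7150
det(I−A) = Σ_j (I−A)_1j·C_1j = (0.95)(0.6800) + (-0.30)(0.1275) + (-0.45)(0.2600) = 0.49075
adj(I−A) = Cᵀ =
  [ 0.6800   0.4350   0.3600]
  [ 0.1275   0.6950   0.0675]
  [ 0.2600   0.4550   0.7150]
(I − A)⁻¹ = adj(I−A) / det(I−A) ≈
  [   1.3856     0.8864     0.7336]
  [   0.2598     1.4162     0.1375]
  [   0.5298     0.9272     1.4570]
x = (I − A)⁻¹ d = adj(I−A)·d / det(I−A), with det(I−A) = 0.49075:
  x_1 = (0.6800·100 + 0.4350·25 + 0.3600·120) / 0.49075 = 122.075 / 0.49075 ≈ 248.752
  x_2 = (0.1275·100 + 0.6950·25 + 0.0675·120) / 0.49075 = 38.225 / 0.49075 ≈ 77.891
  x_3 = (0.2600·100 + 0.4550·25 + 0.7150·120) / 0.49075 = 123.175 / 0.49075 ≈ 250.993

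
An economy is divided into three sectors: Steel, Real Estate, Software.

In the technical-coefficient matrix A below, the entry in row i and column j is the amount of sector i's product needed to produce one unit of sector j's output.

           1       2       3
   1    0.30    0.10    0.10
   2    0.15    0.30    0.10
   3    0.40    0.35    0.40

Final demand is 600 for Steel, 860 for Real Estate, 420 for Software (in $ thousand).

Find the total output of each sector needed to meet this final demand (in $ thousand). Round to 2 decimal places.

I − A =
  [   0.70    -0.10    -0.10]
  [  -0.15     0.70    -0.10]
  [  -0.40    -0.35     0.60]
Cofactors of I−A, C_ij = (−1)^(i+j)·(minor ij) (rows/columns in the sector order above):
  C_11 = (0.70)(0.60) − (-0.10)(-0.35) = 0.3850
  C_12 = −[(-0.15)(0.60) − (-0.10)(-0.40)] = 0.1300
  C_13 = (-0.15)(-0.35) − (0.70)(-0.40) = 0.3325
  C_21 = −[(-0.10)(0.60) − (-0.10)(-0.35)] = 0.0950
  C_22 = (0.70)(0.60) − (-0.10)(-0.40) = 0.3800
  C_23 = −[(0.70)(-0.35) − (-0.10)(-0.40)] = 0.2850
  C_31 = (-0.10)(-0.10) − (-0.10)(0.70) = 0.0800
  C_32 = −[(0.70)(-0.10) − (-0.10)(-0.15)] = 0.0850
  C_33 = (0.70)(0.70) − (-0.10)(-0.15) = 0.4750
det(I−A) = Σ_j (I−A)_1j·C_1j = (0.70)(0.3850) + (-0.10)(0.1300) + (-0.10)(0.3325) = 0.22325
adj(I−A) = Cᵀ =
  [ 0.3850   0.0950   0.0800]
  [ 0.1300   0.3800   0.0850]
  [ 0.3325   0.2850   0.4750]
(I − A)⁻¹ = adj(I−A) / det(I−A) ≈
  [   1.7245     0.4255     0.3583]
  [   0.5823     1.7021     0.3807]
  [   1.4894     1.2766     2.1277]
x = (I − A)⁻¹ d = adj(I−A)·d / det(I−A), with det(I−A) = 0.22325:
  x_1 = (0.3850·600 + 0.0950·860 + 0.0800·420) / 0.22325 = 346.30 / 0.22325 ≈ 1551.18
  x_2 = (0.1300·600 + 0.3800·860 + 0.0850·420) / 0.22325 = 440.50 / 0.22325 ≈ 1973.12
  x_3 = (0.3325·600 + 0.2850·860 + 0.4750·420) / 0.22325 = 644.10 / 0.22325 ≈ 2885.11

x_1 = 1551.18, x_2 = 1973.12, x_3 = 2885.11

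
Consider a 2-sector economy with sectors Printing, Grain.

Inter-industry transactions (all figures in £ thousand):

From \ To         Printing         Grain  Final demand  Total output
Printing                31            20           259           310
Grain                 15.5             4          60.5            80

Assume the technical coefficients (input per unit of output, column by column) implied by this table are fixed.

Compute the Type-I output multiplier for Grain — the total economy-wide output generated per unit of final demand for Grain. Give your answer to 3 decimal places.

Technical coefficients a_ij = z_ij / X_j:
  a_PP = 31/310 = 0.10, a_GP = 15.5/310 = 0.05
  a_PG = 20/80 = 0.25, a_GG = 4/80 = 0.05
I − A =
  [   0.90    -0.25]
  [  -0.05     0.95]
det(I−A) = (0.90)(0.95) − (-0.25)(-0.05) = 0.8425
adj(I−A) = [[0.95, 0.25], [0.05, 0.90]]
(I − A)⁻¹ = adj(I−A) / det(I−A) ≈
  [   1.1276     0.2967]
  [   0.0593     1.0682]
The output multiplier for sector j is the column-j sum of the Leontief inverse (I − A)⁻¹ = adj(I−A) / det(I−A).
Column G of adj(I−A): (0.25, 0.90); det(I−A) = 0.8425.
m_G = (0.25 + 0.90) / 0.8425 = 1.15 / 0.8425 ≈ 1.365.

m_G = 1.365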